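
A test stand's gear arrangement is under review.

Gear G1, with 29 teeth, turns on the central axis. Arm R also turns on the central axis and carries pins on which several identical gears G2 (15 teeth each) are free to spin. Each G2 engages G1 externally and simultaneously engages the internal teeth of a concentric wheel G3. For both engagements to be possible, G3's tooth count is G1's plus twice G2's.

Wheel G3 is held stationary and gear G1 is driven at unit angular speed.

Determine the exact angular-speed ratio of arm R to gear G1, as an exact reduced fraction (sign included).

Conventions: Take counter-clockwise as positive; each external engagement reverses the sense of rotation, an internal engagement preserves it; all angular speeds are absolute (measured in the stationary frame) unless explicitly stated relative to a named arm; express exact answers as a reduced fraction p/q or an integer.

planetary set (29T centre, 15T on arm, 59T internal) — Willis relation
ring teeth: 29 + 2·15 = 59
29(ω_sun−ω_arm) = −59(ω_ring−ω_arm),  ω_ring = 0, ω_sun = 1
29(1−ω_arm) = −59(0−ω_arm)  ⇒  88·ω_arm = 29  ⇒  ω_arm = 29/88
ω_out/ω_in = 29/88

29/88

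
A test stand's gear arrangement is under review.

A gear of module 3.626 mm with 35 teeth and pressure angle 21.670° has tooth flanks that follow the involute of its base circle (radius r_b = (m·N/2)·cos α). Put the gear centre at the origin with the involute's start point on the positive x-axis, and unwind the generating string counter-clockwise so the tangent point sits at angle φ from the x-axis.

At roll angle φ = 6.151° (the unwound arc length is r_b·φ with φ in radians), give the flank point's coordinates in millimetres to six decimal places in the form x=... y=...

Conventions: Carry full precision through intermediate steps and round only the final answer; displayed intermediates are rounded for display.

topology: single-mesh involute geometry — m = 3.626, N = 35
pitch radius r_p = m·N/2 = 3.626·35/2 = 63.455000
base radius r_b = r_p·cos α = 63.455000·cos 21.670° = 58.970384
roll angle φ = 6.151° = 0.10735520 rad
x = r_b·(cos φ + φ·sin φ) = 59.309227
y = r_b·(sin φ − φ·cos φ) = 0.024293

x=59.309227 y=0.024293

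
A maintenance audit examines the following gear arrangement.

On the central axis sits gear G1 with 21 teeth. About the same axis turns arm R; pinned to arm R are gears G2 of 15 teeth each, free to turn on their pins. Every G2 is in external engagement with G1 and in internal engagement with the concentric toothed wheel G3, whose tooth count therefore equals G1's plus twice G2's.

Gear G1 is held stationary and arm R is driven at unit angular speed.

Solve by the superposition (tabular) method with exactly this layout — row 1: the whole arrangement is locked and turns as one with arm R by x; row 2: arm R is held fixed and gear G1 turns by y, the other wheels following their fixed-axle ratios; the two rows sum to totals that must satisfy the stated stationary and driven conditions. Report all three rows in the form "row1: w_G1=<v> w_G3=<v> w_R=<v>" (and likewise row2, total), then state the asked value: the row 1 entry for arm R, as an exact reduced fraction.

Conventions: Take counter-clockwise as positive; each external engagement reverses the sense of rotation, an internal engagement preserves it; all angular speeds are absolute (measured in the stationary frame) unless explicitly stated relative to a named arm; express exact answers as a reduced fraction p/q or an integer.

recognized (axles ride arm R): planetary set, 21/15/51 teeth
superposition row 1 [locked train]: every member turns x
row 2: sun turns y, ring = −(21/51)·y, arm 0
boundary: total ω_sun = x + y = 0 and total ω_arm = x = 1  ⇒  y = -1, x = 1
row 2 ring = −(21/51)·(-1) = 7/17
totals (row 1 + row 2): sun 1 + (-1) = 0, ring 1 + 7/17 = 24/17, arm 1 + 0 = 1
asked cell (row1, arm) = 1

row1: w_G1=1 w_G3=1 w_R=1
row2: w_G1=-1 w_G3=7/17 w_R=0
total: w_G1=0 w_G3=24/17 w_R=1
asked value: 1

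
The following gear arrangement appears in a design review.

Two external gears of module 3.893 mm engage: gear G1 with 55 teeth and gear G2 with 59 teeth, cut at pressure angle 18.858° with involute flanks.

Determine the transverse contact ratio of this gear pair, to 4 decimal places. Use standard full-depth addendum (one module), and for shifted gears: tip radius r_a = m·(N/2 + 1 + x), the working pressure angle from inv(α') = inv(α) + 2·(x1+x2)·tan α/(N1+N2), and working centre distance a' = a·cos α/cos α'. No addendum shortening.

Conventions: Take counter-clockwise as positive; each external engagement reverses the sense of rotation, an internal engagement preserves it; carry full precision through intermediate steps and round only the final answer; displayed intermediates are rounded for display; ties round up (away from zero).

1.8434

topology: single-mesh involute geometry — m = 3.893, 55T/59T pair
base radii: r_b1 = 101.310926, r_b2 = 108.678994
tip radii: r_a1 = 110.950500, r_a2 = 118.736500
no profile shift: α' = α, a' = a
action lengths: √(r_a1²−r_b1²) = 45.233944, √(r_a2²−r_b2²) = 47.825023
base pitch p_b = π·m·cos α = 11.573733
CR = (45.233944 + 47.825023 − 221.901000·sin 18.85800°)/11.573733 = 1.843422
contact ratio ≈ 1.8434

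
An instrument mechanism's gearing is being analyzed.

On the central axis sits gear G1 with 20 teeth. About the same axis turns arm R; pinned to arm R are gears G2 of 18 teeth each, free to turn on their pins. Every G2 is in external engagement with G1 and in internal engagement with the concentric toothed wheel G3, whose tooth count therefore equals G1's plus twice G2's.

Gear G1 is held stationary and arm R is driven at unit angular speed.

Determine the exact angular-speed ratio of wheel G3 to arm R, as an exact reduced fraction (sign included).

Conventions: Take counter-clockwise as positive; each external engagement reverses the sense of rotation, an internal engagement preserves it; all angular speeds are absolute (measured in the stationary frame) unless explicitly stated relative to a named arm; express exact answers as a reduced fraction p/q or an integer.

19/14

planetary set (20T centre, 18T on arm, 56T internal) — Willis relation
ring teeth: 20 + 2·18 = 56
20(ω_sun−ω_arm) = −56(ω_ring−ω_arm),  ω_sun = 0, ω_arm = 1
ω_ring = 1 − (20/56)(0−1) = 19/14
ω_out/ω_in = 19/14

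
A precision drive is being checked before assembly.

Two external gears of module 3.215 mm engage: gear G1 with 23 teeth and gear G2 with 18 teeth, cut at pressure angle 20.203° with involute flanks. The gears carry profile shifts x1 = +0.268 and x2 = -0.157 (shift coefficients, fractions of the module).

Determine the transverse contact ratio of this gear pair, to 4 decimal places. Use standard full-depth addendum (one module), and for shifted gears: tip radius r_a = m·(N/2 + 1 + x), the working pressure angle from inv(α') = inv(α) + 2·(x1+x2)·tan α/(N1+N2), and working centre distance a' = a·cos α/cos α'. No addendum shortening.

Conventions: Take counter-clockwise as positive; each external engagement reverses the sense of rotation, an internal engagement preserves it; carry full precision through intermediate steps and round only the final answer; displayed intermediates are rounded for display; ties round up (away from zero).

1.5221

topology: single-mesh involute geometry — m = 3.215, 23T/18T pair
base radii: r_b1 = 34.697765, r_b2 = 27.154772
tip radii: r_a1 = 41.049120, r_a2 = 31.645245
inv(α') = inv(20.203°) + 2·(+0.268-0.157)·tan α/(23+18) = 0.01737146  ⇒  α' = 21.01032°
a' = a·cos α / cos α' = 65.9075·cos 20.203°/cos 21.01032° = 66.257620
action lengths: √(r_a1²−r_b1²) = 21.933886, √(r_a2²−r_b2²) = 16.249304
base pitch p_b = π·m·cos α = 9.478804
CR = (21.933886 + 16.249304 − 66.257620·sin 21.01032°)/9.478804 = 1.522074
contact ratio ≈ 1.5221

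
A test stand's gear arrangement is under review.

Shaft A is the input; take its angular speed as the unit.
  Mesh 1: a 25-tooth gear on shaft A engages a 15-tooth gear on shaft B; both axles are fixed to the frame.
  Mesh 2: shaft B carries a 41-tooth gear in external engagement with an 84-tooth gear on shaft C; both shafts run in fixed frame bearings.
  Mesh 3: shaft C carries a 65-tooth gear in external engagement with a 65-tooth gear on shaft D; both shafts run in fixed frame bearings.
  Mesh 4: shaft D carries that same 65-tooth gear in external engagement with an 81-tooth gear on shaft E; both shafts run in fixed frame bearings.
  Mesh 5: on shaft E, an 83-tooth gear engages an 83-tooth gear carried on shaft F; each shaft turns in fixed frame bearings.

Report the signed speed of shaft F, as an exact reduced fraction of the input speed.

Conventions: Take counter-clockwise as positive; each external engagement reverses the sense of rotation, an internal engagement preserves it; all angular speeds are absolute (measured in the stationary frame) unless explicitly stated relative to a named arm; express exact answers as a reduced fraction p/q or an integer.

-13325/20412

5-mesh fixed-axis compound train (all bearings frame-fixed)
mesh 1 [25T→15T]: |ω|/ω_in = 1×25/15 = 5/3, sense flips to −
mesh 2 [41T→84T]: |ω|/ω_in = (5/3)×41/84 = 205/252, sense flips to +
mesh 3 [65T→65T]: |ω|/ω_in = (205/252)×65/65 = 205/252, sense flips to −
mesh 4 [65T→81T]: |ω|/ω_in = (205/252)×65/81 = 13325/20412, sense flips to +
mesh 5 [83T→83T]: |ω|/ω_in = (13325/20412)×83/83 = 13325/20412, sense flips to −
signed output speed (× input speed) = -13325/20412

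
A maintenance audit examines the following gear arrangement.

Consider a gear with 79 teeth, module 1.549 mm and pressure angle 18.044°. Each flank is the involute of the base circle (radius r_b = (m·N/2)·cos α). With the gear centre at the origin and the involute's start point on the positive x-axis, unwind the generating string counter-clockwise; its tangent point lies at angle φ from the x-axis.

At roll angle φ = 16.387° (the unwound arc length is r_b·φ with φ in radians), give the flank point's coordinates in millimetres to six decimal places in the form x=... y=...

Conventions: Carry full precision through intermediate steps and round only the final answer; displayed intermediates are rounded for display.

single-mesh involute tooth geometry (79T wheel at module 1.549)
pitch radius r_p = m·N/2 = 1.549·79/2 = 61.185500
base radius r_b = r_p·cos α = 61.185500·cos 18.044° = 58.176332
roll angle φ = 16.387° = 0.28600710 rad
x = r_b·(cos φ + φ·sin φ) = 60.507307
y = r_b·(sin φ − φ·cos φ) = 0.449986

x=60.507307 y=0.449986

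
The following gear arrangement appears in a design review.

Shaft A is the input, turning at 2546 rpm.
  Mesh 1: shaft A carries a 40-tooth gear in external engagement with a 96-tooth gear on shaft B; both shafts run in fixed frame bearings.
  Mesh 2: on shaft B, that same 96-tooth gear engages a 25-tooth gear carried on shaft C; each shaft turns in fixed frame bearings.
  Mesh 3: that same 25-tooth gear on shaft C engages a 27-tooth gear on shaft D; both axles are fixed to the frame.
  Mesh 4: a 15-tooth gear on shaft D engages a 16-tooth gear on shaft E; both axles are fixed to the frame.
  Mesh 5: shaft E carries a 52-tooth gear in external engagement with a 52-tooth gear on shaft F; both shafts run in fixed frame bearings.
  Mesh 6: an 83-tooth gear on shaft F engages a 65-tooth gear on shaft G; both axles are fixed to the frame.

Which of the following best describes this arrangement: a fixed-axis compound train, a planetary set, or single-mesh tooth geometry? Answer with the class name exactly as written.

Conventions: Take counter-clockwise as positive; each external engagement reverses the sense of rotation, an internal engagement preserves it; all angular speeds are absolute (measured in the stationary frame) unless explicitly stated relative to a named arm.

fixed-axis compound train

class = fixed-axis compound train [6 meshes; 6 ratios multiply, 6 sense flips]
classification: fixed-axis compound train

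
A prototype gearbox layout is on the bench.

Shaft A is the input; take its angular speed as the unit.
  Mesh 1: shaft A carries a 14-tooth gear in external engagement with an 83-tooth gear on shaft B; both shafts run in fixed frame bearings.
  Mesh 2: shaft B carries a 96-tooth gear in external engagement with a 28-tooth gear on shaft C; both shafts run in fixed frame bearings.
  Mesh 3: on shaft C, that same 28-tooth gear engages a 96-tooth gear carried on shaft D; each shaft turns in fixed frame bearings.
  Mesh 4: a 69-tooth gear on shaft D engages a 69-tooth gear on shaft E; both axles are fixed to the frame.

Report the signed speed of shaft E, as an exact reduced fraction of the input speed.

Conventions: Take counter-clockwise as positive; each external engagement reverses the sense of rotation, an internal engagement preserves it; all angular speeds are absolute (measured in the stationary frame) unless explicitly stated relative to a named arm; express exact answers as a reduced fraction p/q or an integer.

14/83

4-mesh fixed-axis compound train (all bearings frame-fixed)
mesh 1 [14T→83T]: |ω|/ω_in = 1×14/83 = 14/83, sense flips to −
mesh 2 [96T→28T]: |ω|/ω_in = (14/83)×96/28 = 48/83, sense flips to +
mesh 3 [28T→96T]: |ω|/ω_in = (48/83)×28/96 = 14/83, sense flips to −
mesh 4 [69T→69T]: |ω|/ω_in = (14/83)×69/69 = 14/83, sense flips to +
signed output speed (× input speed) = 14/83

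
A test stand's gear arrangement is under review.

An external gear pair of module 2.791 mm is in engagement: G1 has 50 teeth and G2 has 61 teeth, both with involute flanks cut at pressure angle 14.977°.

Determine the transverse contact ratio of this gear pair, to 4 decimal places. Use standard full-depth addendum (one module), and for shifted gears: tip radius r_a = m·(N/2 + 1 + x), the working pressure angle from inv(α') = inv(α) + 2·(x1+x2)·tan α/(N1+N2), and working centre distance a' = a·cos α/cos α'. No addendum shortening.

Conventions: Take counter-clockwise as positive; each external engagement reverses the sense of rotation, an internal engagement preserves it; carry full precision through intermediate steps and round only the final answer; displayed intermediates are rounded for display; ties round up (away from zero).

recognized (one external pair, fixed centres): single-mesh tooth geometry, m = 2.791, N1 = 50, N2 = 61
base radii: r_b1 = 67.404718, r_b2 = 82.233757
tip radii: r_a1 = 72.566000, r_a2 = 87.916500
no profile shift: α' = α, a' = a
action lengths: √(r_a1²−r_b1²) = 26.878026, √(r_a2²−r_b2²) = 31.095341
base pitch p_b = π·m·cos α = 8.470327
CR = (26.878026 + 31.095341 − 154.900500·sin 14.97700°)/8.470327 = 2.118246
contact ratio ≈ 2.1182

2.1182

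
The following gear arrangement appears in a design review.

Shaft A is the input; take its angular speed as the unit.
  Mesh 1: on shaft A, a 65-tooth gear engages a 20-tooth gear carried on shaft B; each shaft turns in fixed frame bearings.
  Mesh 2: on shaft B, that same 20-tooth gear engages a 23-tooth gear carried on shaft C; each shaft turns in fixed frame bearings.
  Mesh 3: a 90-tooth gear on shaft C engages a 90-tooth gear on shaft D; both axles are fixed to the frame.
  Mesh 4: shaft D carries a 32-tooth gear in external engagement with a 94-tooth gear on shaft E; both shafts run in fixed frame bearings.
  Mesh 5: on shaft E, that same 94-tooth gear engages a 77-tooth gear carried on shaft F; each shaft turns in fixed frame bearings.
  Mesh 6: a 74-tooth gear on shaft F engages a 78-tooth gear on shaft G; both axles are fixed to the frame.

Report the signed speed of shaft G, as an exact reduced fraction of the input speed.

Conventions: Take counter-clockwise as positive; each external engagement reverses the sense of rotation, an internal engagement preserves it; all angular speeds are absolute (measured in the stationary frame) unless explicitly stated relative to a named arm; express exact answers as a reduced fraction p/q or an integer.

5920/5313

6-mesh fixed-axis compound train (all bearings frame-fixed)
mesh 1 [65T→20T]: |ω|/ω_in = 1×65/20 = 13/4, sense flips to −
mesh 2 [20T→23T]: |ω|/ω_in = (13/4)×20/23 = 65/23, sense flips to +
mesh 3 [90T→90T]: |ω|/ω_in = (65/23)×90/90 = 65/23, sense flips to −
mesh 4 [32T→94T]: |ω|/ω_in = (65/23)×32/94 = 1040/1081, sense flips to +
mesh 5 [94T→77T]: |ω|/ω_in = (1040/1081)×94/77 = 2080/1771, sense flips to −
mesh 6 [74T→78T]: |ω|/ω_in = (2080/1771)×74/78 = 5920/5313, sense flips to +
signed output speed (× input speed) = 5920/5313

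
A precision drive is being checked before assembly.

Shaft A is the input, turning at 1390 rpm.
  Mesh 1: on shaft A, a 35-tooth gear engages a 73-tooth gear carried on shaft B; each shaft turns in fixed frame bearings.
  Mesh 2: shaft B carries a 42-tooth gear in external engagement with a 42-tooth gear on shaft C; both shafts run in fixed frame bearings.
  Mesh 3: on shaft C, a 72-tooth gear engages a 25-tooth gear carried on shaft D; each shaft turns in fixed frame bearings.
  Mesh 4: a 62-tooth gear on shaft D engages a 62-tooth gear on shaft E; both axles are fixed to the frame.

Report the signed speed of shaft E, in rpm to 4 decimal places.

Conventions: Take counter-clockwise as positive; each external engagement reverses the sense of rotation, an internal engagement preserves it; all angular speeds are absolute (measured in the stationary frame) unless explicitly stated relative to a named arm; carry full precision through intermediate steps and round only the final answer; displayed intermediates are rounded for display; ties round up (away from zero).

4-mesh fixed-axis compound train (all bearings frame-fixed)
mesh 1 [35T→73T]: ω = 1390.0000×35/73 = 666.4384 rpm, sense flips to −
mesh 2 [42T→42T]: ω = 666.4384×42/42 = 666.4384 rpm, sense flips to +
mesh 3 [72T→25T]: ω = 666.4384×72/25 = 1919.3425 rpm, sense flips to −
mesh 4 [62T→62T]: ω = 1919.3425×62/62 = 1919.3425 rpm, sense flips to +
signed output speed = +1919.3425 rpm

+1919.3425 rpm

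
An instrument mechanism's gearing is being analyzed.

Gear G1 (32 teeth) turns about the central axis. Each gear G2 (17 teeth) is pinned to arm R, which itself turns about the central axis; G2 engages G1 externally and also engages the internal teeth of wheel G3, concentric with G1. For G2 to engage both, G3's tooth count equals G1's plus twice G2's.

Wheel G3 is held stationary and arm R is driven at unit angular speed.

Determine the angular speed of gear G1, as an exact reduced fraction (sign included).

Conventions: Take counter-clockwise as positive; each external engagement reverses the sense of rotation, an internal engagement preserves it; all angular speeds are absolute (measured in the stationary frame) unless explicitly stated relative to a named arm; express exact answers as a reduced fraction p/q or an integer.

49/16

recognized (axles ride arm R): planetary set, 32/17/66 teeth
ring teeth: 32 + 2·17 = 66
32(ω_sun−ω_arm) = −66(ω_ring−ω_arm),  ω_ring = 0, ω_arm = 1
ω_sun = 1 − (66/32)(0−1) = 49/16
exact speed ratio = 49/16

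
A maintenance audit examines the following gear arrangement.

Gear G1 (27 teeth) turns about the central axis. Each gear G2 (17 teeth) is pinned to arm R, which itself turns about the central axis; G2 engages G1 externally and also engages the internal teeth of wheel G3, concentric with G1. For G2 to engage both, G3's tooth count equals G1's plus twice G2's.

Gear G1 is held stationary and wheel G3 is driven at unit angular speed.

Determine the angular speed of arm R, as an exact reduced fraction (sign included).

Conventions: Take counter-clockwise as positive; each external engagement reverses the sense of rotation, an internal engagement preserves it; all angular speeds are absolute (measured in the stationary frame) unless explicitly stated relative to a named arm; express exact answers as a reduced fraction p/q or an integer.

class = planetary set [G3 = 27+2·17 = 61; Willis about the carrier]
ring teeth: 27 + 2·17 = 61
27(ω_sun−ω_arm) = −61(ω_ring−ω_arm),  ω_sun = 0, ω_ring = 1
27(0−ω_arm) = −61(1−ω_arm)  ⇒  88·ω_arm = 61  ⇒  ω_arm = 61/88
exact speed ratio = 61/88

61/88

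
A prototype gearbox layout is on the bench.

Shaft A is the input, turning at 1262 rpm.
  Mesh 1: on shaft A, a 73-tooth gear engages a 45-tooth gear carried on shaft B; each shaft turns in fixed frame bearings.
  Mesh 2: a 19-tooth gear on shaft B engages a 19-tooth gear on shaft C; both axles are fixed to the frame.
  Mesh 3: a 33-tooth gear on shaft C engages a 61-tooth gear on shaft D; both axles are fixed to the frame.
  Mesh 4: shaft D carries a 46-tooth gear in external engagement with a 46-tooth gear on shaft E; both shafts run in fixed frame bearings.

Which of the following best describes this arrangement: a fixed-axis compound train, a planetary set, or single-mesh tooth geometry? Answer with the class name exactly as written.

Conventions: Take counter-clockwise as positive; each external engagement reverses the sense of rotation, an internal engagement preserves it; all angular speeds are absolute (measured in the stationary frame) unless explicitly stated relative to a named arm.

fixed-axis compound train

recognized (5 fixed axles, 4 meshes): fixed-axis compound train
classification: fixed-axis compound train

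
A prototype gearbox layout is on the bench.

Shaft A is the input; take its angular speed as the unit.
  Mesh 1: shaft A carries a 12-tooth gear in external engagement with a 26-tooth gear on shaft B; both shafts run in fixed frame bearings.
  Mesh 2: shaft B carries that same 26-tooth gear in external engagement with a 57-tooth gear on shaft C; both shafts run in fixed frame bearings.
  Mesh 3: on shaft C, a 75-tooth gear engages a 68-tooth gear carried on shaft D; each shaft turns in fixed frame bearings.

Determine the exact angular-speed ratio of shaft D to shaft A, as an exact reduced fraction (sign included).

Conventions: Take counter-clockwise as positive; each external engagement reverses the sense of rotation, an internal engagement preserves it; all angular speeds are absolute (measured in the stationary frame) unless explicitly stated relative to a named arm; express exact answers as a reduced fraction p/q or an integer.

-75/323

class = fixed-axis compound train [3 meshes; 3 ratios multiply, 3 sense flips]
mesh 1 [12T→26T]: running ratio 6/13, sense −
mesh 2 [26T→57T]: running ratio 4/19, sense +
mesh 3 [75T→68T]: running ratio 75/323, sense −
ω_out/ω_in = -75/323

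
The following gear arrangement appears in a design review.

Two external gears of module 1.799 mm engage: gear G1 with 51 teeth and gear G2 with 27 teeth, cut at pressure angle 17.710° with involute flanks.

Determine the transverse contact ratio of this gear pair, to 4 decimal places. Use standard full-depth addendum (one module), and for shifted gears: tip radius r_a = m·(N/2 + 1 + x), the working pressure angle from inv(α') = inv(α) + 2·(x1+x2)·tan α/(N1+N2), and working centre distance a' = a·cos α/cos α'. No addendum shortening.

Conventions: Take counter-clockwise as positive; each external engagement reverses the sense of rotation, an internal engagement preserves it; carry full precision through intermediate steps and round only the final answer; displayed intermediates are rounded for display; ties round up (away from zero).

single-mesh involute tooth geometry (51T engaging 27T at module 1.799)
base radii: r_b1 = 43.700434, r_b2 = 23.135524
tip radii: r_a1 = 47.673500, r_a2 = 26.085500
no profile shift: α' = α, a' = a
action lengths: √(r_a1²−r_b1²) = 19.053468, √(r_a2²−r_b2²) = 12.049931
base pitch p_b = π·m·cos α = 5.383881
CR = (19.053468 + 12.049931 − 70.161000·sin 17.71000°)/5.383881 = 1.812906
contact ratio ≈ 1.8129

1.8129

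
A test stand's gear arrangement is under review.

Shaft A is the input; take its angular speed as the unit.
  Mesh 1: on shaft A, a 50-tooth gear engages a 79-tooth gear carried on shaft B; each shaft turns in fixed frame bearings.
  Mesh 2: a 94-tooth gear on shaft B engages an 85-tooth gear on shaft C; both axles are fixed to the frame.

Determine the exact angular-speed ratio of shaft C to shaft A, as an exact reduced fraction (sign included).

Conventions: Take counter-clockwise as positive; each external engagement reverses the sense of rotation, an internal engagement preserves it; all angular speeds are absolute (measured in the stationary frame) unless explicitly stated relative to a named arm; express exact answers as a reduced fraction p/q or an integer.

940/1343

class = fixed-axis compound train [2 meshes; 2 ratios multiply, 2 sense flips]
mesh 1 [50T→79T]: running ratio 50/79, sense −
mesh 2 [94T→85T]: running ratio 940/1343, sense +
ω_out/ω_in = 940/1343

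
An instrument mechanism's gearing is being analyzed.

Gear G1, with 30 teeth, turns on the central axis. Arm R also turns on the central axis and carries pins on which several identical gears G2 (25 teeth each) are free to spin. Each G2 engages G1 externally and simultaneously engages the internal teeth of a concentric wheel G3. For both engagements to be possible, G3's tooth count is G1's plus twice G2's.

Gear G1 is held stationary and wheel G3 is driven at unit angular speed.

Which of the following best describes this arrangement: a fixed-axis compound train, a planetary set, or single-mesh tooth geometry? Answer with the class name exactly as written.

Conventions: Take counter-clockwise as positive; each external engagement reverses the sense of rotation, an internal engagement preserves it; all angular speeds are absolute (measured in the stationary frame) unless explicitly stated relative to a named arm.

planetary set

topology: planetary set — G1 30T / G2 25T / G3 80T, arm = carrier (Willis)
classification: planetary set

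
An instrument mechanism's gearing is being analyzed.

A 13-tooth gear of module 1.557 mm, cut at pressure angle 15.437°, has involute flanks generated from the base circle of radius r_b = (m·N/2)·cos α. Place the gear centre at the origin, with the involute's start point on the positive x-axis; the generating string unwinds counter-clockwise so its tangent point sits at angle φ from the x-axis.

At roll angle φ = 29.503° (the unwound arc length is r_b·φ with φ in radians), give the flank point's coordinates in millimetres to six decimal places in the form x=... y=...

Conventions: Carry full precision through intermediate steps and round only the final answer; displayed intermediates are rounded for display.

recognized (one wheel, involute flank): single-mesh tooth geometry, m = 1.557, N = 13
pitch radius r_p = m·N/2 = 1.557·13/2 = 10.120500
base radius r_b = r_p·cos α = 10.120500·cos 15.437° = 9.755390
roll angle φ = 29.503° = 0.51492449 rad
x = r_b·(cos φ + φ·sin φ) = 10.964223
y = r_b·(sin φ − φ·cos φ) = 0.432310

x=10.964223 y=0.432310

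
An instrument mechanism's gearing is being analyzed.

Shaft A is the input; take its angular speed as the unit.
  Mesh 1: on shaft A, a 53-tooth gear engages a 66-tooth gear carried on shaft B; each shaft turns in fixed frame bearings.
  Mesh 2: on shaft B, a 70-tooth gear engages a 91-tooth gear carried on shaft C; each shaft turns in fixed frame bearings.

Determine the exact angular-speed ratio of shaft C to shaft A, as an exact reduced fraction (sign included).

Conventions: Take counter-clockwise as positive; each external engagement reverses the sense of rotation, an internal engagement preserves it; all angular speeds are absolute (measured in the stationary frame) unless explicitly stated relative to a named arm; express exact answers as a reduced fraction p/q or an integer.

265/429

class = fixed-axis compound train [2 meshes; 2 ratios multiply, 2 sense flips]
mesh 1 [53T→66T]: running ratio 53/66, sense −
mesh 2 [70T→91T]: running ratio 265/429, sense +
ω_out/ω_in = 265/429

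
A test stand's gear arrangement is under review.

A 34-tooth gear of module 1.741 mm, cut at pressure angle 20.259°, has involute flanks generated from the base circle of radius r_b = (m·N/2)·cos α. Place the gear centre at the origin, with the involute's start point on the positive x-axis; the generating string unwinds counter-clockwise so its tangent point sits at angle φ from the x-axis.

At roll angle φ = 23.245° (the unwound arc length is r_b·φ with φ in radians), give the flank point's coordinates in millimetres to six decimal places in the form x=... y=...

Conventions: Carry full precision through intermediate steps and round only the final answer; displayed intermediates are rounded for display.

single-mesh involute tooth geometry (34T wheel at module 1.741)
pitch radius r_p = m·N/2 = 1.741·34/2 = 29.597000
base radius r_b = r_p·cos α = 29.597000·cos 20.259° = 27.766039
roll angle φ = 23.245° = 0.40570178 rad
x = r_b·(cos φ + φ·sin φ) = 29.957930
y = r_b·(sin φ − φ·cos φ) = 0.607923

x=29.957930 y=0.607923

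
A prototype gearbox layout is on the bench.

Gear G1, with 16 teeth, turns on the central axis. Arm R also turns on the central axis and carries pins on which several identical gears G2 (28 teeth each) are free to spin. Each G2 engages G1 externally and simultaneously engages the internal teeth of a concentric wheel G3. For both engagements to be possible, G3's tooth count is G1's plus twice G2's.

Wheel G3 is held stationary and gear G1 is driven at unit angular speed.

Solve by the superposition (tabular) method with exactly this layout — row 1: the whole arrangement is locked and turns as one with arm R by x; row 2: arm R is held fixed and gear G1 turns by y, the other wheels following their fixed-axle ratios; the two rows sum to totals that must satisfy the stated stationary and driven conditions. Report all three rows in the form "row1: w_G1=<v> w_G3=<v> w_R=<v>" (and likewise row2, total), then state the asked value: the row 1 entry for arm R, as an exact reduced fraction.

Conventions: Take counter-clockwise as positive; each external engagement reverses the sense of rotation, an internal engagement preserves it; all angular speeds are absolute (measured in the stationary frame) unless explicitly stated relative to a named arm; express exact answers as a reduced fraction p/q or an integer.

row1: w_G1=2/11 w_G3=2/11 w_R=2/11
row2: w_G1=9/11 w_G3=-2/11 w_R=0
total: w_G1=1 w_G3=0 w_R=2/11
asked value: 2/11

topology: planetary set — G1 16T / G2 28T / G3 72T, arm = carrier (Willis)
superposition row 1 [locked train]: every member turns x
row 2 — arm fixed, fixed-axis ratios: sun y, ring −(16/72)·y, arm 0
boundary: total ω_ring = x − (16/72)·y = 0 and total ω_sun = x + y = 1  ⇒  y = 9/11, x = 2/11
row 2 ring = −(16/72)·9/11 = -2/11
totals (row 1 + row 2): sun 2/11 + 9/11 = 1, ring 2/11 + (-2/11) = 0, arm 2/11 + 0 = 2/11
asked cell (row1, arm) = 2/11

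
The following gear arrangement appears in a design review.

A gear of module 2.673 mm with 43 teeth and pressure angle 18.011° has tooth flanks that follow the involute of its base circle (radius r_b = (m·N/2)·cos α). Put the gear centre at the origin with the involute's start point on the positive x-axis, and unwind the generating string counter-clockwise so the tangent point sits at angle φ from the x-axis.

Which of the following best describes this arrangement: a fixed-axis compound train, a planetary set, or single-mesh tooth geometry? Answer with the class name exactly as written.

single-mesh tooth geometry

class = single-mesh tooth geometry [base-circle involute, m = 2.673, 43T]
classification: single-mesh tooth geometry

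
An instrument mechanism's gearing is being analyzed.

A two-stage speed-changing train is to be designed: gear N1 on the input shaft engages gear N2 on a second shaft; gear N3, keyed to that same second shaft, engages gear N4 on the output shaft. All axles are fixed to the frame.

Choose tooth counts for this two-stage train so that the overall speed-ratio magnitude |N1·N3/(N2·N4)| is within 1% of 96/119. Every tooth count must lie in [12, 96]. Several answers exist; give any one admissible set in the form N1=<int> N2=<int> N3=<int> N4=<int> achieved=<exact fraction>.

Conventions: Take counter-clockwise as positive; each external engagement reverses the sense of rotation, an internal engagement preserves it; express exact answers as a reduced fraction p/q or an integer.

N1=12 N2=14 N3=16 N4=17 achieved=96/119

class = fixed-axis compound train [2-stage, 96/119 wanted]
target = 96/119 in lowest terms: an exact hit needs N1·N3 = k·96 and N2·N4 = k·119 for one integer k, every count in [12, 96]; additionally prefer no 1:1 stage (N1 ≠ N2, N3 ≠ N4)
k = 1: no 1:1-free in-range split of k·96 and k·119 into factor pairs; take k = 2
k = 2: N1·N3 = 192 = 12·16, N2·N4 = 238 = 14·17
achieved = 12·16/(14·17) = 96/119; |achieved − target| = 0 ≤ 24/2975 ✓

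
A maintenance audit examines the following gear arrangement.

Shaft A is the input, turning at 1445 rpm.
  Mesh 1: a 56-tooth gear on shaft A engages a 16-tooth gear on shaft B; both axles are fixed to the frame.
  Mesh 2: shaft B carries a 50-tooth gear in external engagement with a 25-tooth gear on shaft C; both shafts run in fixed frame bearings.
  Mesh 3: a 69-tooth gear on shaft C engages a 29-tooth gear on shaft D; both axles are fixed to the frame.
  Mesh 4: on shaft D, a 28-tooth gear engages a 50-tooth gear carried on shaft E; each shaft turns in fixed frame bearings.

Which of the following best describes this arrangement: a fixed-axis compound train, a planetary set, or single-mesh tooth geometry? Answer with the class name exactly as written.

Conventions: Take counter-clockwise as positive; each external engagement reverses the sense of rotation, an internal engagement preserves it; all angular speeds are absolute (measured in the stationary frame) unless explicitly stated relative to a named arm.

fixed-axis compound train

recognized (5 fixed axles, 4 meshes): fixed-axis compound train
classification: fixed-axis compound train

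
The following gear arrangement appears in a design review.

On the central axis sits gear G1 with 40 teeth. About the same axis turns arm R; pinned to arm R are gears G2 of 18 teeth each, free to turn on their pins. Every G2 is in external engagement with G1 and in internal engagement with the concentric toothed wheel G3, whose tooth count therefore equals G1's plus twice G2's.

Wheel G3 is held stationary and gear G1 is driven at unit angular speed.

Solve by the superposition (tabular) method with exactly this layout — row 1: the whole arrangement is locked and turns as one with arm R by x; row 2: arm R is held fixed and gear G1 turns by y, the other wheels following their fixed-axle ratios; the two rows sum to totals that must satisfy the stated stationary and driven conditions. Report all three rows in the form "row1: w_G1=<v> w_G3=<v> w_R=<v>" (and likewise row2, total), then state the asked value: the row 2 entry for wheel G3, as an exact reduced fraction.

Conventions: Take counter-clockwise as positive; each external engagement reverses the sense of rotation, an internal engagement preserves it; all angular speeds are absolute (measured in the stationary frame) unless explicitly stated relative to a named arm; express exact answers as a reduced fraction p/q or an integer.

class = planetary set [G3 = 40+2·18 = 76; Willis about the carrier]
row 1 (train locked, turned with arm): all members turn x
row 2 (arm held, sun turns y): ω_ring = −(40/76)·y, ω_arm = 0
boundary: total ω_ring = x − (40/76)·y = 0 and total ω_sun = x + y = 1  ⇒  y = 19/29, x = 10/29
row 2 ring = −(40/76)·19/29 = -10/29
totals (row 1 + row 2): sun 10/29 + 19/29 = 1, ring 10/29 + (-10/29) = 0, arm 10/29 + 0 = 10/29
asked cell (row2, ring) = -10/29

row1: w_G1=10/29 w_G3=10/29 w_R=10/29
row2: w_G1=19/29 w_G3=-10/29 w_R=0
total: w_G1=1 w_G3=0 w_R=10/29
asked value: -10/29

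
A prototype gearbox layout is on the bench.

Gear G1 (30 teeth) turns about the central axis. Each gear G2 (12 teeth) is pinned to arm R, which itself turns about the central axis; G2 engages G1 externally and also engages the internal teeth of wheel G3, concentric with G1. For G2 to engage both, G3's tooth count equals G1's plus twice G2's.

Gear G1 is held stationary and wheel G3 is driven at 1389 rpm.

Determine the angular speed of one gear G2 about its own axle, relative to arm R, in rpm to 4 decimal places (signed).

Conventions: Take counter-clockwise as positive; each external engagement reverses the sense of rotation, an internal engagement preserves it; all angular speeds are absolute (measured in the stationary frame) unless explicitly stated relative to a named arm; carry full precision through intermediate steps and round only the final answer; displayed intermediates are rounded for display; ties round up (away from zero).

recognized (axles ride arm R): planetary set, 30/12/54 teeth
normalise by the input: solve with ω_ring = 1, then scale by 1389 rpm
ring teeth: 30 + 2·12 = 54
30(ω_sun−ω_arm) = −54(ω_ring−ω_arm),  ω_sun = 0, ω_ring = 1
30(0−ω_arm) = −54(1−ω_arm)  ⇒  84·ω_arm = 54  ⇒  ω_arm = 9/14
sun–planet mesh: 30·(0−9/14) = −12·(ω_p−ω_arm)  ⇒  ω_p−ω_arm = 45/28
scale: ω_p−ω_arm = 45/28 × 1389 rpm = +2232.3214 rpm

+2232.3214 rpm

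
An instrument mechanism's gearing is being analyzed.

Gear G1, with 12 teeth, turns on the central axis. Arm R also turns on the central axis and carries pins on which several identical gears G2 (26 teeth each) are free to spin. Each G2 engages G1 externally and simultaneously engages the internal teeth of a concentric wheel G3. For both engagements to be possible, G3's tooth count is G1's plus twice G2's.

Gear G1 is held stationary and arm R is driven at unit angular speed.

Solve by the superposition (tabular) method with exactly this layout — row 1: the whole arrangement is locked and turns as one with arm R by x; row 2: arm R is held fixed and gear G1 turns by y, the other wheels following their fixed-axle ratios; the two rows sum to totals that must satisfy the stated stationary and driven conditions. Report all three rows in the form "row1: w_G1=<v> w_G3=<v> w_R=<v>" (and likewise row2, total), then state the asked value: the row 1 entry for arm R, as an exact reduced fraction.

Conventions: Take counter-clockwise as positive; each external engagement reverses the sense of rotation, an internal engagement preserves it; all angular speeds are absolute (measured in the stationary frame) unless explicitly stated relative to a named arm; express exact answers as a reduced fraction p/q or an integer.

row1: w_G1=1 w_G3=1 w_R=1
row2: w_G1=-1 w_G3=3/16 w_R=0
total: w_G1=0 w_G3=19/16 w_R=1
asked value: 1

topology: planetary set — G1 12T / G2 26T / G3 64T, arm = carrier (Willis)
row 1 (train locked, turned with arm): all members turn x
superposition row 2 [arm held]: sun y, ring −(12/64)·y, arm 0
boundary: total ω_sun = x + y = 0 and total ω_arm = x = 1  ⇒  y = -1, x = 1
row 2 ring = −(12/64)·(-1) = 3/16
totals (row 1 + row 2): sun 1 + (-1) = 0, ring 1 + 3/16 = 19/16, arm 1 + 0 = 1
asked cell (row1, arm) = 1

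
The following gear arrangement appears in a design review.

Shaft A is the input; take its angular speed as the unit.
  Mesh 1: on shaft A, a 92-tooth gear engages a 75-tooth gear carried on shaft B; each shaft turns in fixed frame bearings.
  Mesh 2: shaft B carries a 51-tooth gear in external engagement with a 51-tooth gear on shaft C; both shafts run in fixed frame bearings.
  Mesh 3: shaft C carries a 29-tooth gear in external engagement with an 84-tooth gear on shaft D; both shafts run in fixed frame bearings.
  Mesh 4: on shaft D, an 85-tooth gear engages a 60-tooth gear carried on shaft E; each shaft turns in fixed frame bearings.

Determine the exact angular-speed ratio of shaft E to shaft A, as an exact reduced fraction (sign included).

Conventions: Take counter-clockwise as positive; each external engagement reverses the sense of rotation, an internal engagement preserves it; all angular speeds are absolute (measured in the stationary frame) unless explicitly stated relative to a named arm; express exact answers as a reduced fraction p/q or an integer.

11339/18900

class = fixed-axis compound train [4 meshes; 4 ratios multiply, 4 sense flips]
mesh 1 [92T→75T]: running ratio 92/75, sense −
mesh 2 [51T→51T]: running ratio 92/75, sense +
mesh 3 [29T→84T]: running ratio 667/1575, sense −
mesh 4 [85T→60T]: running ratio 11339/18900, sense +
ω_out/ω_in = 11339/18900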